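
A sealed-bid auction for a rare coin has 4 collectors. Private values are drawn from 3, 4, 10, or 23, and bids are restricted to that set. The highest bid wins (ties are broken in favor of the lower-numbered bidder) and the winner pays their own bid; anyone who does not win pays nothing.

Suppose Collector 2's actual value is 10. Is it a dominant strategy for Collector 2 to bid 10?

Consider the case where Collector 1 bids 3, Collector 3 bids 3 and Collector 4 bids 3.
Truthful bid 10: wins, pays 10, utility 10 - 10 = 0.
Bid 4 instead: wins, pays 4, utility 10 - 4 = 6.
Since 6 > 0, bidding 4 is strictly better here, so truthful bidding is not dominant.

No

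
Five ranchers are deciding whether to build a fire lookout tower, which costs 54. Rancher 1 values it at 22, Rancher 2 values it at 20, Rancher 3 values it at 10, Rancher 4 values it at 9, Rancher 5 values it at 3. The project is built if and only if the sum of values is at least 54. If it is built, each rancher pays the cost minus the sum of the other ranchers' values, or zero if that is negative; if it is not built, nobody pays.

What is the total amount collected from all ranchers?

22

Total value 64 ≥ cost 54, so it is built.
Rancher 1: others sum to 42; max(0, 54 - 42) = 12.
Rancher 2: others sum to 44; max(0, 54 - 44) = 10.
Rancher 3: others sum to 54; max(0, 54 - 54) = 0.
Rancher 4: others sum to 55; max(0, 54 - 55) = 0.
Rancher 5: others sum to 61; max(0, 54 - 61) = 0.
Total collected = 12 + 10 + 0 + 0 + 0 = 22.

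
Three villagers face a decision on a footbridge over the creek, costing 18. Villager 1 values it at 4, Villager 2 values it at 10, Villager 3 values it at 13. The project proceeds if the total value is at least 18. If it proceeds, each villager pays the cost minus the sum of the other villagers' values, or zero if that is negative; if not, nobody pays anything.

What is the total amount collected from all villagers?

Total value 27 ≥ cost 18, so it is built.
Villager 1: others sum to 23; max(0, 18 - 23) = 0.
Villager 2: others sum to 17; max(0, 18 - 17) = 1.
Villager 3: others sum to 14; max(0, 18 - 14) = 4.
Total collected = 0 + 1 + 4 = 5.

5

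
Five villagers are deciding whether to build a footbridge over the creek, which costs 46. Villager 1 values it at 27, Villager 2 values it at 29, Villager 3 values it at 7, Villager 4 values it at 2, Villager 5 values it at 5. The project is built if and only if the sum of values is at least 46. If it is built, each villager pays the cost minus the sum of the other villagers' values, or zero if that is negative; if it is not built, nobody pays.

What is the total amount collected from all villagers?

8

Total value 70 ≥ cost 46, so it is built.
Villager 1: others sum to 43; max(0, 46 - 43) = 3.
Villager 2: others sum to 41; max(0, 46 - 41) = 5.
Villager 3: others sum to 63; max(0, 46 - 63) = 0.
Villager 4: others sum to 68; max(0, 46 - 68) = 0.
Villager 5: others sum to 65; max(0, 46 - 65) = 0.
Total collected = 3 + 5 + 0 + 0 + 0 = 8.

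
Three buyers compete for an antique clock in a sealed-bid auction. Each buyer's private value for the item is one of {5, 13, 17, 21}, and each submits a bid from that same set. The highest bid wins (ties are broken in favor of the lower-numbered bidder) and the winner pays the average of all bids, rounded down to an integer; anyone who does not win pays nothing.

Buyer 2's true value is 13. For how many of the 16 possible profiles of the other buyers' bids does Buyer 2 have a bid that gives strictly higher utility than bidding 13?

Others bid (13, 5): truth gives 0; bid 17 gives 2 > 0. Violating.
Others bid (5, 5): truth gives 6; no alternative beats it.
Others bid (5, 13): truth gives 3; no alternative beats it.
(Checking all 16 profiles: 1 has a profitable deviation, 15 do not.)

1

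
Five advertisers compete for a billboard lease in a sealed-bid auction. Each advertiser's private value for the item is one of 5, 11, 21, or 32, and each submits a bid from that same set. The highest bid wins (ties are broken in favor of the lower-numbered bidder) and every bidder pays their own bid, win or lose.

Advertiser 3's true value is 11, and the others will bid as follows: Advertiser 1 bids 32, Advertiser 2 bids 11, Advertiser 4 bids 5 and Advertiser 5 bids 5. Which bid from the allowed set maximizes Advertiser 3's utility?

Bid 5: loses but pays 5, utility -5.
Bid 11: loses but pays 11, utility -11.
Bid 21: loses but pays 21, utility -21.
Bid 32: loses but pays 32, utility -32.
The best choice is 5 with utility -5.

5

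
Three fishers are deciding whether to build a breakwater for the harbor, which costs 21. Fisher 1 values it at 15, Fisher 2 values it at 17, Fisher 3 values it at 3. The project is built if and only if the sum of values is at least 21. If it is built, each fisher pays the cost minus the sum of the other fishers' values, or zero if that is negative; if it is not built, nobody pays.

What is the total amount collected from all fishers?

Total value 35 ≥ cost 21, so it is built.
Fisher 1: others sum to 20; max(0, 21 - 20) = 1.
Fisher 2: others sum to 18; max(0, 21 - 18) = 3.
Fisher 3: others sum to 32; max(0, 21 - 32) = 0.
Total collected = 1 + 3 + 0 = 4.

4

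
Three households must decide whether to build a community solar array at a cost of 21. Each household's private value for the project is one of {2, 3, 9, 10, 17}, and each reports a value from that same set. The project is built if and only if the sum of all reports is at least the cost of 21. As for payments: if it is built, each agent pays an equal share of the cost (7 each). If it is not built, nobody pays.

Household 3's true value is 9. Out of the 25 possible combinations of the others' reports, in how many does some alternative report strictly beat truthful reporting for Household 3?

6

Others report (2, 2): truth gives 0; report 17 gives 2 > 0. Violating.
Others report (2, 3): truth gives 0; report 17 gives 2 > 0. Violating.
Others report (2, 9): truth gives 0; report 10 gives 2 > 0. Violating.
Others report (3, 2): truth gives 0; report 17 gives 2 > 0. Violating.
Others report (2, 10): truth gives 2; no alternative beats it.
Others report (2, 17): truth gives 2; no alternative beats it.
(Checking all 25 profiles: 6 have a profitable deviation, 19 do not.)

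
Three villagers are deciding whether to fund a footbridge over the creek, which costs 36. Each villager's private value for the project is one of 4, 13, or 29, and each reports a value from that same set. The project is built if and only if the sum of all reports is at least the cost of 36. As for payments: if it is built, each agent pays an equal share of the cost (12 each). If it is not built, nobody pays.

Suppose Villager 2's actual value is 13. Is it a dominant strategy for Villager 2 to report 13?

No

Consider the case where Villager 1 reports 4 and Villager 3 reports 4.
Truthful report 13: project not built, utility 0.
Report 29 instead: project built, pays 12, utility 13 - 12 = 1.
Since 1 > 0, reporting 29 is strictly better here, so truthful reporting is not dominant.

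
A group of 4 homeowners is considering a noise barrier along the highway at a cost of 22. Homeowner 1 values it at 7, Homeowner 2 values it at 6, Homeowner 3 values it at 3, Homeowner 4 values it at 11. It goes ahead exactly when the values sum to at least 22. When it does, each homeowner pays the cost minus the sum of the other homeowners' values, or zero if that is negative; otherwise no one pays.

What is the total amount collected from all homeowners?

9

Total value 27 ≥ cost 22, so it is built.
Homeowner 1: others sum to 20; max(0, 22 - 20) = 2.
Homeowner 2: others sum to 21; max(0, 22 - 21) = 1.
Homeowner 3: others sum to 24; max(0, 22 - 24) = 0.
Homeowner 4: others sum to 16; max(0, 22 - 16) = 6.
Total collected = 2 + 1 + 0 + 6 = 9.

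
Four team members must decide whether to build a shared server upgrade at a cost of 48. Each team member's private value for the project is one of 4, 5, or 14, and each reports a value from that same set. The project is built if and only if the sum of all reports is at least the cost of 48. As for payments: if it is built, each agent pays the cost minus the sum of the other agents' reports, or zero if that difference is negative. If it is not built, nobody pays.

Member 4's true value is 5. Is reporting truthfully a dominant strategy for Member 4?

Yes

Check each profile of the others' reports and compare truth against every alternative report.
Others report (4, 4, 4): truth gives 0, best alternative gives 0.
Others report (4, 4, 5): truth gives 0, best alternative gives 0.
Others report (4, 4, 14): truth gives 0, best alternative gives 0.
Others report (4, 5, 4): truth gives 0, best alternative gives 0.
Others report (4, 5, 5): truth gives 0, best alternative gives 0.
Others report (4, 5, 14): truth gives 0, best alternative gives 0.
(Remaining 21 profiles checked similarly; truth is weakly best in each.)
In every case the truthful report is at least as good as any alternative, so it is a dominant strategy.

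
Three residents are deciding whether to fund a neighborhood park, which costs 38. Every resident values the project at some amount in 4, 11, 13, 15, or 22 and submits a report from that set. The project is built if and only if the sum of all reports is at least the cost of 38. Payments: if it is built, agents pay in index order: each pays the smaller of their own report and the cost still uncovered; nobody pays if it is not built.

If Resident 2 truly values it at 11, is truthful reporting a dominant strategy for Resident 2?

Consider the case where Resident 1 reports 13 and Resident 3 reports 22.
Truthful report 11: project built, pays 11, utility 11 - 11 = 0.
Report 4 instead: project built, pays 4, utility 11 - 4 = 7.
Since 7 > 0, reporting 4 is strictly better here, so truthful reporting is not dominant.

No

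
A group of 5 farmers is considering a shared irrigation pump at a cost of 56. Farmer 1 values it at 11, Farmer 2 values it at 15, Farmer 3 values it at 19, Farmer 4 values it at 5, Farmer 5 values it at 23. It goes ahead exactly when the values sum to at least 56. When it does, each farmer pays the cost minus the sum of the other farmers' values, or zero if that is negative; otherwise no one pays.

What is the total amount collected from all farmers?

8

Total value 73 ≥ cost 56, so it is built.
Farmer 1: others sum to 62; max(0, 56 - 62) = 0.
Farmer 2: others sum to 58; max(0, 56 - 58) = 0.
Farmer 3: others sum to 54; max(0, 56 - 54) = 2.
Farmer 4: others sum to 68; max(0, 56 - 68) = 0.
Farmer 5: others sum to 50; max(0, 56 - 50) = 6.
Total collected = 0 + 0 + 2 + 0 + 6 = 8.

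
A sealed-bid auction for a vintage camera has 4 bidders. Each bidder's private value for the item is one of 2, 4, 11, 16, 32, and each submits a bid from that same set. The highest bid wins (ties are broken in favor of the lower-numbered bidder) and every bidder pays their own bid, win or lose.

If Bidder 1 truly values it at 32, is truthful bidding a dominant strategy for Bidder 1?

No

Consider the case where Bidder 2 bids 2, Bidder 3 bids 2 and Bidder 4 bids 2.
Truthful bid 32: wins, pays 32, utility 32 - 32 = 0.
Bid 2 instead: wins, pays 2, utility 32 - 2 = 30.
Since 30 > 0, bidding 2 is strictly better here, so truthful bidding is not dominant.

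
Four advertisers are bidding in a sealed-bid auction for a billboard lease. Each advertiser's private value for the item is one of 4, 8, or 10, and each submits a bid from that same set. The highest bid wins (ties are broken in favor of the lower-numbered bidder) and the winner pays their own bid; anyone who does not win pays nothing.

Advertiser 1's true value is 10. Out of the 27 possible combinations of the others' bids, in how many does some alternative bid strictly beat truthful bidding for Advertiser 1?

Others bid (4, 4, 4): truth gives 0; bid 4 gives 6 > 0. Violating.
Others bid (4, 4, 8): truth gives 0; bid 8 gives 2 > 0. Violating.
Others bid (4, 8, 4): truth gives 0; bid 8 gives 2 > 0. Violating.
Others bid (4, 8, 8): truth gives 0; bid 8 gives 2 > 0. Violating.
Others bid (4, 4, 10): truth gives 0; no alternative beats it.
Others bid (4, 8, 10): truth gives 0; no alternative beats it.
(Checking all 27 profiles: 8 have a profitable deviation, 19 do not.)

8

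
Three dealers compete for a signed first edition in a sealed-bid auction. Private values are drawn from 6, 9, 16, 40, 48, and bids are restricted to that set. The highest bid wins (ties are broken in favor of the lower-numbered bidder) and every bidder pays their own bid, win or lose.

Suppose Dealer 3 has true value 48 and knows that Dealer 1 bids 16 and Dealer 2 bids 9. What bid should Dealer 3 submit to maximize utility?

40

Bid 6: loses but pays 6, utility -6.
Bid 9: loses but pays 9, utility -9.
Bid 16: loses but pays 16, utility -16.
Bid 40: wins, pays 40, utility 48 - 40 = 8.
Bid 48: wins, pays 48, utility 48 - 48 = 0.
The best choice is 40 with utility 8.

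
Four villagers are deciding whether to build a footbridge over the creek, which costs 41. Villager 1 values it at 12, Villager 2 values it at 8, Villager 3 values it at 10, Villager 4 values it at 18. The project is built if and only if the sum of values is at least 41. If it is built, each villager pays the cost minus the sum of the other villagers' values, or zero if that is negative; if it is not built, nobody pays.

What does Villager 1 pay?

5

Total value 48 ≥ cost 41, so the project is built.
The other villagers' values sum to 36.
Cost minus that sum is 41 - 36 = 5.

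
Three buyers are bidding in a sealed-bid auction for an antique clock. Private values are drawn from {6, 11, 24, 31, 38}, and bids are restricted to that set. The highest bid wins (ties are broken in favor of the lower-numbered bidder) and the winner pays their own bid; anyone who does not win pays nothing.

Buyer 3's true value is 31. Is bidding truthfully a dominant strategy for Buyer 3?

Consider the case where Buyer 1 bids 6 and Buyer 2 bids 6.
Truthful bid 31: wins, pays 31, utility 31 - 31 = 0.
Bid 11 instead: wins, pays 11, utility 31 - 11 = 20.
Since 20 > 0, bidding 11 is strictly better here, so truthful bidding is not dominant.

No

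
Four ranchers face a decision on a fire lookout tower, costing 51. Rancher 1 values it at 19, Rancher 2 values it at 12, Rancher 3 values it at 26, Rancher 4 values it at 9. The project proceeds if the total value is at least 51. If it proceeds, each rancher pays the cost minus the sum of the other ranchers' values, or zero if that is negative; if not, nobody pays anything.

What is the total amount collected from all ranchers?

Total value 66 ≥ cost 51, so it is built.
Rancher 1: others sum to 47; max(0, 51 - 47) = 4.
Rancher 2: others sum to 54; max(0, 51 - 54) = 0.
Rancher 3: others sum to 40; max(0, 51 - 40) = 11.
Rancher 4: others sum to 57; max(0, 51 - 57) = 0.
Total collected = 4 + 0 + 11 + 0 = 15.

15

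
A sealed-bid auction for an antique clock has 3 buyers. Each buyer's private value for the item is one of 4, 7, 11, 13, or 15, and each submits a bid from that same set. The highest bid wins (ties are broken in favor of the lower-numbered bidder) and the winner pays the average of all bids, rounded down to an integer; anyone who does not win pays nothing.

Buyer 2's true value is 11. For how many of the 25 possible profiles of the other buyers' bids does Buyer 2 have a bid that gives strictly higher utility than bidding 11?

6

Others bid (4, 4): truth gives 5; bid 7 gives 6 > 5. Violating.
Others bid (4, 7): truth gives 4; bid 7 gives 5 > 4. Violating.
Others bid (4, 13): truth gives 0; bid 13 gives 1 > 0. Violating.
Others bid (11, 4): truth gives 0; bid 13 gives 2 > 0. Violating.
Others bid (4, 11): truth gives 3; no alternative beats it.
Others bid (4, 15): truth gives 0; no alternative beats it.
(Checking all 25 profiles: 6 have a profitable deviation, 19 do not.)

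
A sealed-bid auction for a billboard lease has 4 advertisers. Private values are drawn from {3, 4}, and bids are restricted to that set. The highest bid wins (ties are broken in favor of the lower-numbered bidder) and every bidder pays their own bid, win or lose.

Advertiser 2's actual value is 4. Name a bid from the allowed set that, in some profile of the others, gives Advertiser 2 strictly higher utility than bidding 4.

3

Suppose Advertiser 1 bids 4, Advertiser 3 bids 3 and Advertiser 4 bids 3.
Bid 4: loses but pays 4, utility -4.
Bid 3: loses but pays 3, utility -3.
So bidding 3 beats truth here (-3 > -4).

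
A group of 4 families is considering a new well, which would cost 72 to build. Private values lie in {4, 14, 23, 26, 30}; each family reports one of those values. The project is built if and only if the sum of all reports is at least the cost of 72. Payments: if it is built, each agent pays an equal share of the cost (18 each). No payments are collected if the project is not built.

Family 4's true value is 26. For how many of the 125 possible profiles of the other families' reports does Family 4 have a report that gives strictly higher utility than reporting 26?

Others report (4, 14, 26): truth gives 0; report 30 gives 8 > 0. Violating.
Others report (4, 26, 14): truth gives 0; report 30 gives 8 > 0. Violating.
Others report (14, 4, 26): truth gives 0; report 30 gives 8 > 0. Violating.
Others report (14, 14, 14): truth gives 0; report 30 gives 8 > 0. Violating.
Others report (4, 4, 4): truth gives 0; no alternative beats it.
Others report (4, 4, 14): truth gives 0; no alternative beats it.
(Checking all 125 profiles: 7 have a profitable deviation, 118 do not.)

7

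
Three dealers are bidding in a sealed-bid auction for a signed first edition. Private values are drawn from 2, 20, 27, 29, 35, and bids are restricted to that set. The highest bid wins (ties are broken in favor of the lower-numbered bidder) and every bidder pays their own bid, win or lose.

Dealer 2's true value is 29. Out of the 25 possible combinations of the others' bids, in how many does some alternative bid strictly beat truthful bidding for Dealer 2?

19

Others bid (2, 2): truth gives 0; bid 20 gives 9 > 0. Violating.
Others bid (2, 20): truth gives 0; bid 20 gives 9 > 0. Violating.
Others bid (2, 27): truth gives 0; bid 27 gives 2 > 0. Violating.
Others bid (2, 35): truth gives -29; bid 2 gives -2 > -29. Violating.
Others bid (2, 29): truth gives 0; no alternative beats it.
Others bid (20, 29): truth gives 0; no alternative beats it.
(Checking all 25 profiles: 19 have a profitable deviation, 6 do not.)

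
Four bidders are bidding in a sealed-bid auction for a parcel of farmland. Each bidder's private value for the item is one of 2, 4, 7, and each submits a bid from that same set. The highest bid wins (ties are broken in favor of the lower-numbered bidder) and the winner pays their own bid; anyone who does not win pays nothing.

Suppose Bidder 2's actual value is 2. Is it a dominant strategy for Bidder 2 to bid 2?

Yes

Check each profile of the others' bids and compare truth against every alternative bid.
Others bid (2, 2, 2): truth gives 0, best alternative gives -2.
Others bid (2, 2, 4): truth gives 0, best alternative gives -2.
Others bid (2, 4, 2): truth gives 0, best alternative gives -2.
Others bid (2, 4, 4): truth gives 0, best alternative gives -2.
Others bid (2, 2, 7): truth gives 0, best alternative gives 0.
Others bid (2, 4, 7): truth gives 0, best alternative gives 0.
(Remaining 21 profiles checked similarly; truth is weakly best in each.)
In every case the truthful bid is at least as good as any alternative, so it is a dominant strategy.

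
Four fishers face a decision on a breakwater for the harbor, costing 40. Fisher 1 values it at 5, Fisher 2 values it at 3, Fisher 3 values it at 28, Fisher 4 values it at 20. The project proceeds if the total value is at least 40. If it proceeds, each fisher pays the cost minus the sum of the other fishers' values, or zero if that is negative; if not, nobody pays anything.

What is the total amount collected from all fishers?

16

Total value 56 ≥ cost 40, so it is built.
Fisher 1: others sum to 51; max(0, 40 - 51) = 0.
Fisher 2: others sum to 53; max(0, 40 - 53) = 0.
Fisher 3: others sum to 28; max(0, 40 - 28) = 12.
Fisher 4: others sum to 36; max(0, 40 - 36) = 4.
Total collected = 0 + 0 + 12 + 4 = 16.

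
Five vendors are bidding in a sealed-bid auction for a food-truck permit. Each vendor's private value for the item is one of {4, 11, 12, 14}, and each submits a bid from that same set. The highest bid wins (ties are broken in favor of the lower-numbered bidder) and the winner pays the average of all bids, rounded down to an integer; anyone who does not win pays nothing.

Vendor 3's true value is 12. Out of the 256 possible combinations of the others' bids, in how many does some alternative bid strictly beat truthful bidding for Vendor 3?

80

Others bid (4, 4, 4, 11): truth gives 5; bid 11 gives 6 > 5. Violating.
Others bid (4, 4, 4, 14): truth gives 0; bid 14 gives 4 > 0. Violating.
Others bid (4, 4, 11, 4): truth gives 5; bid 11 gives 6 > 5. Violating.
Others bid (4, 4, 11, 14): truth gives 0; bid 14 gives 3 > 0. Violating.
Others bid (4, 4, 4, 4): truth gives 7; no alternative beats it.
Others bid (4, 4, 4, 12): truth gives 5; no alternative beats it.
(Checking all 256 profiles: 80 have a profitable deviation, 176 do not.)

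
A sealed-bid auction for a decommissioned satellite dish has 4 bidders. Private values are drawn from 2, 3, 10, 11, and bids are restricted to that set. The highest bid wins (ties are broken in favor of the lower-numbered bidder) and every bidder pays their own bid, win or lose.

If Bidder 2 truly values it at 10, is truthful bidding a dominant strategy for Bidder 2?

No

Consider the case where Bidder 1 bids 2, Bidder 3 bids 2 and Bidder 4 bids 2.
Truthful bid 10: wins, pays 10, utility 10 - 10 = 0.
Bid 3 instead: wins, pays 3, utility 10 - 3 = 7.
Since 7 > 0, bidding 3 is strictly better here, so truthful bidding is not dominant.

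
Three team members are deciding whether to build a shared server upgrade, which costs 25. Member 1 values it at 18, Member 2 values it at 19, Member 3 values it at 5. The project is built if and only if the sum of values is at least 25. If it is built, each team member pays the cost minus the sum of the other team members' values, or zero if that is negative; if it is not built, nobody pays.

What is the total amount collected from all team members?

Total value 42 ≥ cost 25, so it is built.
Member 1: others sum to 24; max(0, 25 - 24) = 1.
Member 2: others sum to 23; max(0, 25 - 23) = 2.
Member 3: others sum to 37; max(0, 25 - 37) = 0.
Total collected = 1 + 2 + 0 = 3.

3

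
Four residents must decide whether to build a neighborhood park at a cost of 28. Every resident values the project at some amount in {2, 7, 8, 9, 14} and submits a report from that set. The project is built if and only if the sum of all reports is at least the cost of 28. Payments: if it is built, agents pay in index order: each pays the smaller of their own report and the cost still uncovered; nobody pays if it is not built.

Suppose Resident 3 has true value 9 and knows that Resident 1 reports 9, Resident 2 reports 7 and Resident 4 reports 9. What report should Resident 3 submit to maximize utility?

7

Report 2: project not built, utility 0.
Report 7: project built, pays 7, utility 9 - 7 = 2.
Report 8: project built, pays 8, utility 9 - 8 = 1.
Report 9: project built, pays 9, utility 9 - 9 = 0.
Report 14: project built, pays 12, utility 9 - 12 = -3.
The best choice is 7 with utility 2.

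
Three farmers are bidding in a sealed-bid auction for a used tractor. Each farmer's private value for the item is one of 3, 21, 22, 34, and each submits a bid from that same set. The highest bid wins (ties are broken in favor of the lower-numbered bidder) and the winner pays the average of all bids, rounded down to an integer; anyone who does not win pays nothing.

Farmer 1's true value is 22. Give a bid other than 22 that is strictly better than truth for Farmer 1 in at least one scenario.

Suppose Farmer 2 bids 3 and Farmer 3 bids 3.
Bid 22: wins, pays 9, utility 22 - 9 = 13.
Bid 3: wins, pays 3, utility 22 - 3 = 19.
So bidding 3 beats truth here (19 > 13).

3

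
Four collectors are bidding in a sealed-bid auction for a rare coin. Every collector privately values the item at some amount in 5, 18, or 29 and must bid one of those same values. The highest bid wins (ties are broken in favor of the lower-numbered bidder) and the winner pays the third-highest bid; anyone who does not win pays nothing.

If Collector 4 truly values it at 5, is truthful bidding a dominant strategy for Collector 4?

Check each profile of the others' bids and compare truth against every alternative bid.
Others bid (5, 5, 5): truth gives 0, best alternative gives 0.
Others bid (5, 5, 18): truth gives 0, best alternative gives 0.
Others bid (5, 5, 29): truth gives 0, best alternative gives 0.
Others bid (5, 18, 5): truth gives 0, best alternative gives 0.
Others bid (5, 18, 18): truth gives 0, best alternative gives 0.
Others bid (5, 18, 29): truth gives 0, best alternative gives 0.
(Remaining 21 profiles checked similarly; truth is weakly best in each.)
In every case the truthful bid is at least as good as any alternative, so it is a dominant strategy.

Yes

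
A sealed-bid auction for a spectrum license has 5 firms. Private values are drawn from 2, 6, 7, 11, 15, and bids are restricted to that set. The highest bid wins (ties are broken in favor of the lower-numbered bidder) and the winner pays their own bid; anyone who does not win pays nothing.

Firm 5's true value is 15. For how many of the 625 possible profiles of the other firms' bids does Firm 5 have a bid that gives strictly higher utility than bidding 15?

Others bid (2, 2, 2, 2): truth gives 0; bid 6 gives 9 > 0. Violating.
Others bid (2, 2, 2, 6): truth gives 0; bid 7 gives 8 > 0. Violating.
Others bid (2, 2, 2, 7): truth gives 0; bid 11 gives 4 > 0. Violating.
Others bid (2, 2, 6, 2): truth gives 0; bid 7 gives 8 > 0. Violating.
Others bid (2, 2, 2, 11): truth gives 0; no alternative beats it.
Others bid (2, 2, 2, 15): truth gives 0; no alternative beats it.
(Checking all 625 profiles: 81 have a profitable deviation, 544 do not.)

81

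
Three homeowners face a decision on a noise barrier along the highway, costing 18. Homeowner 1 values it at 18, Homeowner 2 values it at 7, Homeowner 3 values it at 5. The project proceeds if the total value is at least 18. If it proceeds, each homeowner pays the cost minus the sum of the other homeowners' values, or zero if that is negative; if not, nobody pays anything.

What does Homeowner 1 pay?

Total value 30 ≥ cost 18, so the project is built.
The other homeowners' values sum to 12.
Cost minus that sum is 18 - 12 = 6.

6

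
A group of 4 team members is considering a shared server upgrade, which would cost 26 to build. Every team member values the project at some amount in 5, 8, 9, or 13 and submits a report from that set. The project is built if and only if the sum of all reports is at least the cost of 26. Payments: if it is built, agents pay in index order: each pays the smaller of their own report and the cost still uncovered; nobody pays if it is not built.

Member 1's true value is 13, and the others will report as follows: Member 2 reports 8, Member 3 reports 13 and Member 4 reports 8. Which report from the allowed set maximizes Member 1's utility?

Report 5: project built, pays 5, utility 13 - 5 = 8.
Report 8: project built, pays 8, utility 13 - 8 = 5.
Report 9: project built, pays 9, utility 13 - 9 = 4.
Report 13: project built, pays 13, utility 13 - 13 = 0.
The best choice is 5 with utility 8.

5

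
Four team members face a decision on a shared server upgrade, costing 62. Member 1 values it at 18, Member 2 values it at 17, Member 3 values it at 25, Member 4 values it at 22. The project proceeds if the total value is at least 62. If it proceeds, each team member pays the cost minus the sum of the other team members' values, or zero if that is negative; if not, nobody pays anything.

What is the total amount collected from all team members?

Total value 82 ≥ cost 62, so it is built.
Member 1: others sum to 64; max(0, 62 - 64) = 0.
Member 2: others sum to 65; max(0, 62 - 65) = 0.
Member 3: others sum to 57; max(0, 62 - 57) = 5.
Member 4: others sum to 60; max(0, 62 - 60) = 2.
Total collected = 0 + 0 + 5 + 2 = 7.

7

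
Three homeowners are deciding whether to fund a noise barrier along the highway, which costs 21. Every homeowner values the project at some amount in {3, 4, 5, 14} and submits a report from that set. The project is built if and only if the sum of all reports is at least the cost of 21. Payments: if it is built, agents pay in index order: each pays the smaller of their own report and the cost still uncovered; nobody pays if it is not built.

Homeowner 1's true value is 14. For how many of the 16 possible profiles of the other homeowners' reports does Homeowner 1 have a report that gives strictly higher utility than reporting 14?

Others report (3, 14): truth gives 0; report 4 gives 10 > 0. Violating.
Others report (4, 14): truth gives 0; report 3 gives 11 > 0. Violating.
Others report (5, 14): truth gives 0; report 3 gives 11 > 0. Violating.
Others report (14, 3): truth gives 0; report 4 gives 10 > 0. Violating.
Others report (3, 3): truth gives 0; no alternative beats it.
Others report (3, 4): truth gives 0; no alternative beats it.
(Checking all 16 profiles: 7 have a profitable deviation, 9 do not.)

7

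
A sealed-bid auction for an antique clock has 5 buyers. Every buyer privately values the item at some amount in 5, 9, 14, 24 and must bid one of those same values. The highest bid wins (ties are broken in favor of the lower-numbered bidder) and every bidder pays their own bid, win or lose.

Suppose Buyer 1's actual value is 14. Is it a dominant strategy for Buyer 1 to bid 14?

Consider the case where Buyer 2 bids 5, Buyer 3 bids 5, Buyer 4 bids 5 and Buyer 5 bids 5.
Truthful bid 14: wins, pays 14, utility 14 - 14 = 0.
Bid 5 instead: wins, pays 5, utility 14 - 5 = 9.
Since 9 > 0, bidding 5 is strictly better here, so truthful bidding is not dominant.

No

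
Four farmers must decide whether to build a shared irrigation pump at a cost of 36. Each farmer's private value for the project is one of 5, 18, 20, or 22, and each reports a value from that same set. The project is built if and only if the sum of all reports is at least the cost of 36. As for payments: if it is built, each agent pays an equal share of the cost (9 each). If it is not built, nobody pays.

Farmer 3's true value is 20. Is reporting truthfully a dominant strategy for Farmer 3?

Consider the case where Farmer 1 reports 5, Farmer 2 reports 5 and Farmer 4 reports 5.
Truthful report 20: project not built, utility 0.
Report 22 instead: project built, pays 9, utility 20 - 9 = 11.
Since 11 > 0, reporting 22 is strictly better here, so truthful reporting is not dominant.

No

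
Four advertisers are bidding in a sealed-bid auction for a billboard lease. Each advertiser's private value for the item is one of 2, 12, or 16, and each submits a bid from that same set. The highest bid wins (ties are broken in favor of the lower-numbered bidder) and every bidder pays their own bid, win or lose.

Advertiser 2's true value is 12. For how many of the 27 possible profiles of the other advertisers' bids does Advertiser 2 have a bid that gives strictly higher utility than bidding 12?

Others bid (2, 2, 16): truth gives -12; bid 2 gives -2 > -12. Violating.
Others bid (2, 12, 16): truth gives -12; bid 2 gives -2 > -12. Violating.
Others bid (2, 16, 2): truth gives -12; bid 2 gives -2 > -12. Violating.
Others bid (2, 16, 12): truth gives -12; bid 2 gives -2 > -12. Violating.
Others bid (2, 2, 2): truth gives 0; no alternative beats it.
Others bid (2, 2, 12): truth gives 0; no alternative beats it.
(Checking all 27 profiles: 23 have a profitable deviation, 4 do not.)

23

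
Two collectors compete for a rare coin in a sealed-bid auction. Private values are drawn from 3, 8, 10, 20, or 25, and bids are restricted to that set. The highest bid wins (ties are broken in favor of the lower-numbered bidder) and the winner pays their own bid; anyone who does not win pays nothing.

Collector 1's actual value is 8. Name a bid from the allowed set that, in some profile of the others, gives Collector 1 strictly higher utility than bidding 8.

3

Suppose Collector 2 bids 3.
Bid 8: wins, pays 8, utility 8 - 8 = 0.
Bid 3: wins, pays 3, utility 8 - 3 = 5.
So bidding 3 beats truth here (5 > 0).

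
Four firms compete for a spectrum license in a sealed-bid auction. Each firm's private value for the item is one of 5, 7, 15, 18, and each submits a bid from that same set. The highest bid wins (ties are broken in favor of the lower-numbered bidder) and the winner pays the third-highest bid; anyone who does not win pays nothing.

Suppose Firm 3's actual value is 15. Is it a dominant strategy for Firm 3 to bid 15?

Consider the case where Firm 1 bids 5, Firm 2 bids 5 and Firm 4 bids 18.
Truthful bid 15: loses, pays 0, utility 0.
Bid 18 instead: wins, pays 5, utility 15 - 5 = 10.
Since 10 > 0, bidding 18 is strictly better here, so truthful bidding is not dominant.

No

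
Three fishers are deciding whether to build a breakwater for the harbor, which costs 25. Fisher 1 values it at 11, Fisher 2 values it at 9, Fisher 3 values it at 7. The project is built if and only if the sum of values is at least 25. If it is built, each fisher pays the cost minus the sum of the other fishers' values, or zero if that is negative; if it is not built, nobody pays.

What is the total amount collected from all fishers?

Total value 27 ≥ cost 25, so it is built.
Fisher 1: others sum to 16; max(0, 25 - 16) = 9.
Fisher 2: others sum to 18; max(0, 25 - 18) = 7.
Fisher 3: others sum to 20; max(0, 25 - 20) = 5.
Total collected = 9 + 7 + 5 = 21.

21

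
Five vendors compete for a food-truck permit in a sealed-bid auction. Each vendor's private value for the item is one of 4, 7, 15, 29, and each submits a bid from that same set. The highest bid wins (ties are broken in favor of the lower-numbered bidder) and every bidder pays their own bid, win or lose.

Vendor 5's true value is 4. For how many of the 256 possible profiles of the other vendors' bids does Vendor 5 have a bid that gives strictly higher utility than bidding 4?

Others bid (4, 4, 4, 4): truth gives -4; bid 7 gives -3 > -4. Violating.
Others bid (4, 4, 4, 7): truth gives -4; no alternative beats it.
Others bid (4, 4, 4, 15): truth gives -4; no alternative beats it.
(Checking all 256 profiles: 1 has a profitable deviation, 255 do not.)

1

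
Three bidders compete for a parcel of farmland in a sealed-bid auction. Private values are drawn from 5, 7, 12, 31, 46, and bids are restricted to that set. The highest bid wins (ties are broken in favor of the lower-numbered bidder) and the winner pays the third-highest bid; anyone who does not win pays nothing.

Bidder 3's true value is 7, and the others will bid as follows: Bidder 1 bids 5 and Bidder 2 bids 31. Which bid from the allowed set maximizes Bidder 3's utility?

46

Bid 5: loses, pays 0, utility 0.
Bid 7: loses, pays 0, utility 0.
Bid 12: loses, pays 0, utility 0.
Bid 31: loses, pays 0, utility 0.
Bid 46: wins, pays 5, utility 7 - 5 = 2.
The best choice is 46 with utility 2.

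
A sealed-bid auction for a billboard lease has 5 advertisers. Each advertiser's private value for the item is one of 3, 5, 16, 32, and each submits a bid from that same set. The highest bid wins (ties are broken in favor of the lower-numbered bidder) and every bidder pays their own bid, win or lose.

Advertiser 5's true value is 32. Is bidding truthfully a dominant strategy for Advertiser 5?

No

Consider the case where Advertiser 1 bids 3, Advertiser 2 bids 3, Advertiser 3 bids 3 and Advertiser 4 bids 3.
Truthful bid 32: wins, pays 32, utility 32 - 32 = 0.
Bid 5 instead: wins, pays 5, utility 32 - 5 = 27.
Since 27 > 0, bidding 5 is strictly better here, so truthful bidding is not dominant.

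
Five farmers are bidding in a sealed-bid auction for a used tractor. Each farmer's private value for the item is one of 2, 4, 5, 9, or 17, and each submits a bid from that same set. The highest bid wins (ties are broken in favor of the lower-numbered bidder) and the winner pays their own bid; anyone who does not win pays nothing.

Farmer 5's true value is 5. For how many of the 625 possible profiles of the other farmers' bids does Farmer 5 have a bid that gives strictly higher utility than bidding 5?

Others bid (2, 2, 2, 2): truth gives 0; bid 4 gives 1 > 0. Violating.
Others bid (2, 2, 2, 4): truth gives 0; no alternative beats it.
Others bid (2, 2, 2, 5): truth gives 0; no alternative beats it.
(Checking all 625 profiles: 1 has a profitable deviation, 624 do not.)

1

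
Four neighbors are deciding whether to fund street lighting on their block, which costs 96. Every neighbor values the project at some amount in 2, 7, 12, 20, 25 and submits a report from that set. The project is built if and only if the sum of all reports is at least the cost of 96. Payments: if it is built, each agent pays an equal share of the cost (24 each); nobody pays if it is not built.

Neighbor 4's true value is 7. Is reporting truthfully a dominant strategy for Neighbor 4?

Check each profile of the others' reports and compare truth against every alternative report.
Others report (2, 2, 2): truth gives 0, best alternative gives 0.
Others report (2, 2, 7): truth gives 0, best alternative gives 0.
Others report (2, 2, 12): truth gives 0, best alternative gives 0.
Others report (2, 2, 20): truth gives 0, best alternative gives 0.
Others report (2, 2, 25): truth gives 0, best alternative gives 0.
Others report (2, 7, 2): truth gives 0, best alternative gives 0.
(Remaining 119 profiles checked similarly; truth is weakly best in each.)
In every case the truthful report is at least as good as any alternative, so it is a dominant strategy.

Yes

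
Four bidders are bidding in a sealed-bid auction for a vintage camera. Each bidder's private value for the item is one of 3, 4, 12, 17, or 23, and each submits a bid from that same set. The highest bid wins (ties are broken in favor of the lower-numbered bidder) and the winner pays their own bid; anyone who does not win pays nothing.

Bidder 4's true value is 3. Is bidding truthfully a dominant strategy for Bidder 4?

Yes

Check each profile of the others' bids and compare truth against every alternative bid.
Others bid (3, 3, 3): truth gives 0, best alternative gives -1.
Others bid (3, 3, 4): truth gives 0, best alternative gives 0.
Others bid (3, 3, 12): truth gives 0, best alternative gives 0.
Others bid (3, 3, 17): truth gives 0, best alternative gives 0.
Others bid (3, 3, 23): truth gives 0, best alternative gives 0.
Others bid (3, 4, 3): truth gives 0, best alternative gives 0.
(Remaining 119 profiles checked similarly; truth is weakly best in each.)
In every case the truthful bid is at least as good as any alternative, so it is a dominant strategy.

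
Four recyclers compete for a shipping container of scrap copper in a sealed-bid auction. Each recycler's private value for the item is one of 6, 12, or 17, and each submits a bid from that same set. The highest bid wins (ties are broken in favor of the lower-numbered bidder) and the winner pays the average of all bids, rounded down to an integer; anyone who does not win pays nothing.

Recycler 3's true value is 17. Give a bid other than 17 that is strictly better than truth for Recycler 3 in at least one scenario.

12

Suppose Recycler 1 bids 6, Recycler 2 bids 6 and Recycler 4 bids 6.
Bid 17: wins, pays 8, utility 17 - 8 = 9.
Bid 12: wins, pays 7, utility 17 - 7 = 10.
So bidding 12 beats truth here (10 > 9).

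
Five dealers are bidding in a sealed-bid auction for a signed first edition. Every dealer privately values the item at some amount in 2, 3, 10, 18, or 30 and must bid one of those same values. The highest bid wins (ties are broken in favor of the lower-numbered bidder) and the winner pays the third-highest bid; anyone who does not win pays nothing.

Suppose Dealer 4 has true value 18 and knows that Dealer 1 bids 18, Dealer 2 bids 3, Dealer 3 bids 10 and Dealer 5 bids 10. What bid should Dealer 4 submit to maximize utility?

30

Bid 2: loses, pays 0, utility 0.
Bid 3: loses, pays 0, utility 0.
Bid 10: loses, pays 0, utility 0.
Bid 18: loses, pays 0, utility 0.
Bid 30: wins, pays 10, utility 18 - 10 = 8.
The best choice is 30 with utility 8.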